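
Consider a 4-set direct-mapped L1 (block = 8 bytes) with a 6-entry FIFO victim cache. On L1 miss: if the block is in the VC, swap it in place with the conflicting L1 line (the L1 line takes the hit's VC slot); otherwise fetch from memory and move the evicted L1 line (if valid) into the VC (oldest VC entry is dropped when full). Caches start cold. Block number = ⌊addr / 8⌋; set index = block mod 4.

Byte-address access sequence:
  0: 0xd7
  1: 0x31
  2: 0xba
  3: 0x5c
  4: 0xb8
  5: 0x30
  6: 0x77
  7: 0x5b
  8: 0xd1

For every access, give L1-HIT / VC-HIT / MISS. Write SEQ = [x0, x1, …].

0: 0xd7 (blk 26, set 2) → MISS  vc=[]
1: 0x31 (blk 6, set 2) → MISS  vc=[26]
2: 0xba (blk 23, set 3) → MISS  vc=[26]
3: 0x5c (blk 11, set 3) → MISS  vc=[26, 23]
4: 0xb8 (blk 23, set 3) → VC-HIT  vc=[26, 11]
5: 0x30 (blk 6, set 2) → L1-HIT  vc=[26, 11]
6: 0x77 (blk 14, set 2) → MISS  vc=[26, 11, 6]
7: 0x5b (blk 11, set 3) → VC-HIT  vc=[26, 23, 6]
8: 0xd1 (blk 26, set 2) → VC-HIT  vc=[14, 23, 6]

SEQ = [MISS, MISS, MISS, MISS, VC-HIT, L1-HIT, MISS, VC-HIT, VC-HIT]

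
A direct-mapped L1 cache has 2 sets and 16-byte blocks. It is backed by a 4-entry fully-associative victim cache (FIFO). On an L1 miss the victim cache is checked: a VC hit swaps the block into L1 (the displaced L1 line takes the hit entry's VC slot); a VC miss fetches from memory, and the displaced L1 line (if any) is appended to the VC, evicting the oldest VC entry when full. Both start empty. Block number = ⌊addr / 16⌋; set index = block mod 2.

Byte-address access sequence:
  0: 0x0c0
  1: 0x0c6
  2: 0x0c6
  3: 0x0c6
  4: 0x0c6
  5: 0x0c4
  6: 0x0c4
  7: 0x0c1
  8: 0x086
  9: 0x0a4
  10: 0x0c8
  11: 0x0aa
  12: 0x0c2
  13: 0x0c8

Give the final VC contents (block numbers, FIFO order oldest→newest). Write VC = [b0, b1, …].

VC = [10, 8]

  [0] addr=0xc0 blk=12 s=0: MISS | VC []
  [1] addr=0xc6 blk=12 s=0: L1-HIT | VC []
  [2] addr=0xc6 blk=12 s=0: L1-HIT | VC []
  [3] addr=0xc6 blk=12 s=0: L1-HIT | VC []
  [4] addr=0xc6 blk=12 s=0: L1-HIT | VC []
  [5] addr=0xc4 blk=12 s=0: L1-HIT | VC []
  [6] addr=0xc4 blk=12 s=0: L1-HIT | VC []
  [7] addr=0xc1 blk=12 s=0: L1-HIT | VC []
  [8] addr=0x86 blk=8 s=0: MISS | VC [12]
  [9] addr=0xa4 blk=10 s=0: MISS | VC [12, 8]
  [10] addr=0xc8 blk=12 s=0: VC-HIT | VC [10, 8]
  [11] addr=0xaa blk=10 s=0: VC-HIT | VC [12, 8]
  [12] addr=0xc2 blk=12 s=0: VC-HIT | VC [10, 8]
  [13] addr=0xc8 blk=12 s=0: L1-HIT | VC [10, 8]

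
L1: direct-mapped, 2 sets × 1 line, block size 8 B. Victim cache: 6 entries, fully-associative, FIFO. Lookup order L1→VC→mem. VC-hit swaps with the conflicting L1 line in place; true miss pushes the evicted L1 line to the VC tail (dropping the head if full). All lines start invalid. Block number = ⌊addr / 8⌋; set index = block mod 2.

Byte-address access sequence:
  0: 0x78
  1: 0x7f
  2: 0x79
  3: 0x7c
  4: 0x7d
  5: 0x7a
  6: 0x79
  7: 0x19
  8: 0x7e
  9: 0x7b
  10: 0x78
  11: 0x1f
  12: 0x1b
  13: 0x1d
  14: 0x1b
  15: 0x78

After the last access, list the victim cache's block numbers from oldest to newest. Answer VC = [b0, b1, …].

#0 0x78→b15/s1 MISS; vc=[]
#1 0x7f→b15/s1 L1-HIT; vc=[]
#2 0x79→b15/s1 L1-HIT; vc=[]
#3 0x7c→b15/s1 L1-HIT; vc=[]
#4 0x7d→b15/s1 L1-HIT; vc=[]
#5 0x7a→b15/s1 L1-HIT; vc=[]
#6 0x79→b15/s1 L1-HIT; vc=[]
#7 0x19→b3/s1 MISS; vc=[15]
#8 0x7e→b15/s1 VC-HIT; vc=[3]
#9 0x7b→b15/s1 L1-HIT; vc=[3]
#10 0x78→b15/s1 L1-HIT; vc=[3]
#11 0x1f→b3/s1 VC-HIT; vc=[15]
#12 0x1b→b3/s1 L1-HIT; vc=[15]
#13 0x1d→b3/s1 L1-HIT; vc=[15]
#14 0x1b→b3/s1 L1-HIT; vc=[15]
#15 0x78→b15/s1 VC-HIT; vc=[3]

VC = [3]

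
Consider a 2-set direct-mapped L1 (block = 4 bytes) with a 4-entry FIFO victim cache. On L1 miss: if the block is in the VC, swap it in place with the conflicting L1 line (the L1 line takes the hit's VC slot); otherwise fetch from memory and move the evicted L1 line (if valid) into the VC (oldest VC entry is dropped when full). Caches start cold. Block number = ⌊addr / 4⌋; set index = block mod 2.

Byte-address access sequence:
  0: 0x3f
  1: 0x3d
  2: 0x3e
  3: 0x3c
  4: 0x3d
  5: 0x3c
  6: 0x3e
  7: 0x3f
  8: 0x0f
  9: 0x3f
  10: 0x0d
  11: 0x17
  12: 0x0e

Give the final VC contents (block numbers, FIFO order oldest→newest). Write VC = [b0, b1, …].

VC = [15, 5]

  [0] addr=0x3f blk=15 s=1: MISS | VC []
  [1] addr=0x3d blk=15 s=1: L1-HIT | VC []
  [2] addr=0x3e blk=15 s=1: L1-HIT | VC []
  [3] addr=0x3c blk=15 s=1: L1-HIT | VC []
  [4] addr=0x3d blk=15 s=1: L1-HIT | VC []
  [5] addr=0x3c blk=15 s=1: L1-HIT | VC []
  [6] addr=0x3e blk=15 s=1: L1-HIT | VC []
  [7] addr=0x3f blk=15 s=1: L1-HIT | VC []
  [8] addr=0xf blk=3 s=1: MISS | VC [15]
  [9] addr=0x3f blk=15 s=1: VC-HIT | VC [3]
  [10] addr=0xd blk=3 s=1: VC-HIT | VC [15]
  [11] addr=0x17 blk=5 s=1: MISS | VC [15, 3]
  [12] addr=0xe blk=3 s=1: VC-HIT | VC [15, 5]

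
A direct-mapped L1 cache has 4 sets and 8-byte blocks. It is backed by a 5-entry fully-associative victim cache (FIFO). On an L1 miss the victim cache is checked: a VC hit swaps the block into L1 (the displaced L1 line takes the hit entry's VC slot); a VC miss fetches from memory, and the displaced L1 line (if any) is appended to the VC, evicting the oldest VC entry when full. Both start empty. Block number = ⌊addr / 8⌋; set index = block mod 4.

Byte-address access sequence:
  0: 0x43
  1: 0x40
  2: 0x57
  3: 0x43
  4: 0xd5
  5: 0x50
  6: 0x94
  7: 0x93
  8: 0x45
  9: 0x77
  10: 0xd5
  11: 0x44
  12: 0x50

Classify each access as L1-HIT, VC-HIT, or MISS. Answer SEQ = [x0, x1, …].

SEQ = [MISS, L1-HIT, MISS, L1-HIT, MISS, VC-HIT, MISS, L1-HIT, L1-HIT, MISS, VC-HIT, L1-HIT, VC-HIT]

0: 0x43 (blk 8, set 0) → MISS  vc=[]
1: 0x40 (blk 8, set 0) → L1-HIT  vc=[]
2: 0x57 (blk 10, set 2) → MISS  vc=[]
3: 0x43 (blk 8, set 0) → L1-HIT  vc=[]
4: 0xd5 (blk 26, set 2) → MISS  vc=[10]
5: 0x50 (blk 10, set 2) → VC-HIT  vc=[26]
6: 0x94 (blk 18, set 2) → MISS  vc=[26, 10]
7: 0x93 (blk 18, set 2) → L1-HIT  vc=[26, 10]
8: 0x45 (blk 8, set 0) → L1-HIT  vc=[26, 10]
9: 0x77 (blk 14, set 2) → MISS  vc=[26, 10, 18]
10: 0xd5 (blk 26, set 2) → VC-HIT  vc=[14, 10, 18]
11: 0x44 (blk 8, set 0) → L1-HIT  vc=[14, 10, 18]
12: 0x50 (blk 10, set 2) → VC-HIT  vc=[14, 26, 18]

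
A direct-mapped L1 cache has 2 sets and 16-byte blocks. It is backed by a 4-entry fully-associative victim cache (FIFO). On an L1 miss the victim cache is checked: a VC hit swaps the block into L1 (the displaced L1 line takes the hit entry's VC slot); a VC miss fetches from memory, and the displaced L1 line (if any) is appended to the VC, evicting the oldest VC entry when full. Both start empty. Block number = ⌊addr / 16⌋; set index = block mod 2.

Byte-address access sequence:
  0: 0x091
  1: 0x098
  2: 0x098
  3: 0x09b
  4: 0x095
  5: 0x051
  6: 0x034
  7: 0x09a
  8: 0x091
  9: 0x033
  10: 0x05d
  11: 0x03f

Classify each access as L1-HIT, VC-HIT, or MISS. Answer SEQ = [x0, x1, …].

SEQ = [MISS, L1-HIT, L1-HIT, L1-HIT, L1-HIT, MISS, MISS, VC-HIT, L1-HIT, VC-HIT, VC-HIT, VC-HIT]

0: 0x91 (blk 9, set 1) → MISS  vc=[]
1: 0x98 (blk 9, set 1) → L1-HIT  vc=[]
2: 0x98 (blk 9, set 1) → L1-HIT  vc=[]
3: 0x9b (blk 9, set 1) → L1-HIT  vc=[]
4: 0x95 (blk 9, set 1) → L1-HIT  vc=[]
5: 0x51 (blk 5, set 1) → MISS  vc=[9]
6: 0x34 (blk 3, set 1) → MISS  vc=[9, 5]
7: 0x9a (blk 9, set 1) → VC-HIT  vc=[3, 5]
8: 0x91 (blk 9, set 1) → L1-HIT  vc=[3, 5]
9: 0x33 (blk 3, set 1) → VC-HIT  vc=[9, 5]
10: 0x5d (blk 5, set 1) → VC-HIT  vc=[9, 3]
11: 0x3f (blk 3, set 1) → VC-HIT  vc=[9, 5]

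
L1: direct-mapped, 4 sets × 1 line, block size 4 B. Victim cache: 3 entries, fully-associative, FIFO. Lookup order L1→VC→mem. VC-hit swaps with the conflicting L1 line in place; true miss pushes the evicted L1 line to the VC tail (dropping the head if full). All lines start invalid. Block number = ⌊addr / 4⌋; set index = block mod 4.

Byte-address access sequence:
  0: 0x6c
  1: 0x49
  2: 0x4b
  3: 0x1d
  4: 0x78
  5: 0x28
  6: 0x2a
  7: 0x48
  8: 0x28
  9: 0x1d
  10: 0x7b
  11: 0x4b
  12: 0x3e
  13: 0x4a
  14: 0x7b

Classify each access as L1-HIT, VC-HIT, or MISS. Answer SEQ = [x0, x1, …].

0: 0x6c (blk 27, set 3) → MISS  vc=[]
1: 0x49 (blk 18, set 2) → MISS  vc=[]
2: 0x4b (blk 18, set 2) → L1-HIT  vc=[]
3: 0x1d (blk 7, set 3) → MISS  vc=[27]
4: 0x78 (blk 30, set 2) → MISS  vc=[27, 18]
5: 0x28 (blk 10, set 2) → MISS  vc=[27, 18, 30]
6: 0x2a (blk 10, set 2) → L1-HIT  vc=[27, 18, 30]
7: 0x48 (blk 18, set 2) → VC-HIT  vc=[27, 10, 30]
8: 0x28 (blk 10, set 2) → VC-HIT  vc=[27, 18, 30]
9: 0x1d (blk 7, set 3) → L1-HIT  vc=[27, 18, 30]
10: 0x7b (blk 30, set 2) → VC-HIT  vc=[27, 18, 10]
11: 0x4b (blk 18, set 2) → VC-HIT  vc=[27, 30, 10]
12: 0x3e (blk 15, set 3) → MISS  vc=[30, 10, 7]
13: 0x4a (blk 18, set 2) → L1-HIT  vc=[30, 10, 7]
14: 0x7b (blk 30, set 2) → VC-HIT  vc=[18, 10, 7]

SEQ = [MISS, MISS, L1-HIT, MISS, MISS, MISS, L1-HIT, VC-HIT, VC-HIT, L1-HIT, VC-HIT, VC-HIT, MISS, L1-HIT, VC-HIT]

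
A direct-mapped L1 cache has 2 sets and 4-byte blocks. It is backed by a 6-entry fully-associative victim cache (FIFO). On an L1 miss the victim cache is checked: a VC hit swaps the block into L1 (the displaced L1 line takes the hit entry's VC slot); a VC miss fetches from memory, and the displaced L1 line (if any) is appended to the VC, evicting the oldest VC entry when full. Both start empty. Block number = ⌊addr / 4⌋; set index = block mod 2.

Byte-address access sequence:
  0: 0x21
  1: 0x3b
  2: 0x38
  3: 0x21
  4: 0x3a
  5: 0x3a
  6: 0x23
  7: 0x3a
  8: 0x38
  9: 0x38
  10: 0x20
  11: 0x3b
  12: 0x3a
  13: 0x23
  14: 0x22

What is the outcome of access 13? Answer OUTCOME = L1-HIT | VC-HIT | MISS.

OUTCOME = VC-HIT

0: 0x21 (blk 8, set 0) → MISS  vc=[]
1: 0x3b (blk 14, set 0) → MISS  vc=[8]
2: 0x38 (blk 14, set 0) → L1-HIT  vc=[8]
3: 0x21 (blk 8, set 0) → VC-HIT  vc=[14]
4: 0x3a (blk 14, set 0) → VC-HIT  vc=[8]
5: 0x3a (blk 14, set 0) → L1-HIT  vc=[8]
6: 0x23 (blk 8, set 0) → VC-HIT  vc=[14]
7: 0x3a (blk 14, set 0) → VC-HIT  vc=[8]
8: 0x38 (blk 14, set 0) → L1-HIT  vc=[8]
9: 0x38 (blk 14, set 0) → L1-HIT  vc=[8]
10: 0x20 (blk 8, set 0) → VC-HIT  vc=[14]
11: 0x3b (blk 14, set 0) → VC-HIT  vc=[8]
12: 0x3a (blk 14, set 0) → L1-HIT  vc=[8]
13: 0x23 (blk 8, set 0) → VC-HIT  vc=[14]
14: 0x22 (blk 8, set 0) → L1-HIT  vc=[14]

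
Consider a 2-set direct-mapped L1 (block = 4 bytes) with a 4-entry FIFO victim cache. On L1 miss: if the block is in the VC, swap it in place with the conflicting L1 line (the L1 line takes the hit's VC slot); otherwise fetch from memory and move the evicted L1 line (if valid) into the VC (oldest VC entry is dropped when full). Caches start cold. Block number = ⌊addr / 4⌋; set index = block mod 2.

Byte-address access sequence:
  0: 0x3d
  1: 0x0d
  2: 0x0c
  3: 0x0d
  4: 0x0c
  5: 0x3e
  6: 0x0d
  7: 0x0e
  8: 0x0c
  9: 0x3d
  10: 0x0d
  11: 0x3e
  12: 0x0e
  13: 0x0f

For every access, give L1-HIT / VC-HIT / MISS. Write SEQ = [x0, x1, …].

  [0] addr=0x3d blk=15 s=1: MISS | VC []
  [1] addr=0xd blk=3 s=1: MISS | VC [15]
  [2] addr=0xc blk=3 s=1: L1-HIT | VC [15]
  [3] addr=0xd blk=3 s=1: L1-HIT | VC [15]
  [4] addr=0xc blk=3 s=1: L1-HIT | VC [15]
  [5] addr=0x3e blk=15 s=1: VC-HIT | VC [3]
  [6] addr=0xd blk=3 s=1: VC-HIT | VC [15]
  [7] addr=0xe blk=3 s=1: L1-HIT | VC [15]
  [8] addr=0xc blk=3 s=1: L1-HIT | VC [15]
  [9] addr=0x3d blk=15 s=1: VC-HIT | VC [3]
  [10] addr=0xd blk=3 s=1: VC-HIT | VC [15]
  [11] addr=0x3e blk=15 s=1: VC-HIT | VC [3]
  [12] addr=0xe blk=3 s=1: VC-HIT | VC [15]
  [13] addr=0xf blk=3 s=1: L1-HIT | VC [15]

SEQ = [MISS, MISS, L1-HIT, L1-HIT, L1-HIT, VC-HIT, VC-HIT, L1-HIT, L1-HIT, VC-HIT, VC-HIT, VC-HIT, VC-HIT, L1-HIT]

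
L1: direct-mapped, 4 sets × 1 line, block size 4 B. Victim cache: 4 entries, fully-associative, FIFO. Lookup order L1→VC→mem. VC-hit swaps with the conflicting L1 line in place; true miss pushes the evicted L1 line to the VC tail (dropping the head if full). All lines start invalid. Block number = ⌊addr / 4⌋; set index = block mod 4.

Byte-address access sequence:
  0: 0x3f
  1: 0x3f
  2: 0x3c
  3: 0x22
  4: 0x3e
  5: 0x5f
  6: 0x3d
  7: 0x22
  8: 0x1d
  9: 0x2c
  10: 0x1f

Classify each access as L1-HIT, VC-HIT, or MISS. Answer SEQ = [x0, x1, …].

0: 0x3f (blk 15, set 3) → MISS  vc=[]
1: 0x3f (blk 15, set 3) → L1-HIT  vc=[]
2: 0x3c (blk 15, set 3) → L1-HIT  vc=[]
3: 0x22 (blk 8, set 0) → MISS  vc=[]
4: 0x3e (blk 15, set 3) → L1-HIT  vc=[]
5: 0x5f (blk 23, set 3) → MISS  vc=[15]
6: 0x3d (blk 15, set 3) → VC-HIT  vc=[23]
7: 0x22 (blk 8, set 0) → L1-HIT  vc=[23]
8: 0x1d (blk 7, set 3) → MISS  vc=[23, 15]
9: 0x2c (blk 11, set 3) → MISS  vc=[23, 15, 7]
10: 0x1f (blk 7, set 3) → VC-HIT  vc=[23, 15, 11]

SEQ = [MISS, L1-HIT, L1-HIT, MISS, L1-HIT, MISS, VC-HIT, L1-HIT, MISS, MISS, VC-HIT]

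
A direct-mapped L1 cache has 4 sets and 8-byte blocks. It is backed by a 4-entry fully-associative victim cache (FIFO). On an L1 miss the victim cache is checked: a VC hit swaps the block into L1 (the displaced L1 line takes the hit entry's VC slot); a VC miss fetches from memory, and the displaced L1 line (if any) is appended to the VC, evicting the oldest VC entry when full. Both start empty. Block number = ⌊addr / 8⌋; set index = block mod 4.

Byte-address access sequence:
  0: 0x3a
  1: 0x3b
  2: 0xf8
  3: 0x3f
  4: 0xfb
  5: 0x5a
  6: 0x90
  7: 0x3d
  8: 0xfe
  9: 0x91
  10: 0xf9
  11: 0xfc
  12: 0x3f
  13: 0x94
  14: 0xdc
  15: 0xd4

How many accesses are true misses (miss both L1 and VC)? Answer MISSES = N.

MISSES = 6

  [0] addr=0x3a blk=7 s=3: MISS | VC []
  [1] addr=0x3b blk=7 s=3: L1-HIT | VC []
  [2] addr=0xf8 blk=31 s=3: MISS | VC [7]
  [3] addr=0x3f blk=7 s=3: VC-HIT | VC [31]
  [4] addr=0xfb blk=31 s=3: VC-HIT | VC [7]
  [5] addr=0x5a blk=11 s=3: MISS | VC [7, 31]
  [6] addr=0x90 blk=18 s=2: MISS | VC [7, 31]
  [7] addr=0x3d blk=7 s=3: VC-HIT | VC [11, 31]
  [8] addr=0xfe blk=31 s=3: VC-HIT | VC [11, 7]
  [9] addr=0x91 blk=18 s=2: L1-HIT | VC [11, 7]
  [10] addr=0xf9 blk=31 s=3: L1-HIT | VC [11, 7]
  [11] addr=0xfc blk=31 s=3: L1-HIT | VC [11, 7]
  [12] addr=0x3f blk=7 s=3: VC-HIT | VC [11, 31]
  [13] addr=0x94 blk=18 s=2: L1-HIT | VC [11, 31]
  [14] addr=0xdc blk=27 s=3: MISS | VC [11, 31, 7]
  [15] addr=0xd4 blk=26 s=2: MISS | VC [11, 31, 7, 18]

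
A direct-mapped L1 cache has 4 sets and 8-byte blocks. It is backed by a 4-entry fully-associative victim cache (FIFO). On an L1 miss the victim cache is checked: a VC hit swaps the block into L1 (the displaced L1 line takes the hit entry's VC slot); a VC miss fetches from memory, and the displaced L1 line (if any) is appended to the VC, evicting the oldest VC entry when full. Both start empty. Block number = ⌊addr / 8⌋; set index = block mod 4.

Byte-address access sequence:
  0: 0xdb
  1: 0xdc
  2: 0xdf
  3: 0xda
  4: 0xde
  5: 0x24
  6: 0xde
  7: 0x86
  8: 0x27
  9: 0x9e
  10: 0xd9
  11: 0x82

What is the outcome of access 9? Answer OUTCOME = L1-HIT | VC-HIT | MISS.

  [0] addr=0xdb blk=27 s=3: MISS | VC []
  [1] addr=0xdc blk=27 s=3: L1-HIT | VC []
  [2] addr=0xdf blk=27 s=3: L1-HIT | VC []
  [3] addr=0xda blk=27 s=3: L1-HIT | VC []
  [4] addr=0xde blk=27 s=3: L1-HIT | VC []
  [5] addr=0x24 blk=4 s=0: MISS | VC []
  [6] addr=0xde blk=27 s=3: L1-HIT | VC []
  [7] addr=0x86 blk=16 s=0: MISS | VC [4]
  [8] addr=0x27 blk=4 s=0: VC-HIT | VC [16]
  [9] addr=0x9e blk=19 s=3: MISS | VC [16, 27]
  [10] addr=0xd9 blk=27 s=3: VC-HIT | VC [16, 19]
  [11] addr=0x82 blk=16 s=0: VC-HIT | VC [4, 19]

OUTCOME = MISS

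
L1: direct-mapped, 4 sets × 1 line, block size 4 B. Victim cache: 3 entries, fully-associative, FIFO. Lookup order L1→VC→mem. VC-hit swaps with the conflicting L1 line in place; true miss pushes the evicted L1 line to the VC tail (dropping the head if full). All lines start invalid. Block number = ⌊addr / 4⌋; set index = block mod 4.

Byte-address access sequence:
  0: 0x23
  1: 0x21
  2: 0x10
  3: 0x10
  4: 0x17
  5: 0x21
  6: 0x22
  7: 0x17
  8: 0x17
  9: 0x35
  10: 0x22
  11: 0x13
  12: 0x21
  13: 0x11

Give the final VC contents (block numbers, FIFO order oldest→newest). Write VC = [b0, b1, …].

VC = [8, 5]

  [0] addr=0x23 blk=8 s=0: MISS | VC []
  [1] addr=0x21 blk=8 s=0: L1-HIT | VC []
  [2] addr=0x10 blk=4 s=0: MISS | VC [8]
  [3] addr=0x10 blk=4 s=0: L1-HIT | VC [8]
  [4] addr=0x17 blk=5 s=1: MISS | VC [8]
  [5] addr=0x21 blk=8 s=0: VC-HIT | VC [4]
  [6] addr=0x22 blk=8 s=0: L1-HIT | VC [4]
  [7] addr=0x17 blk=5 s=1: L1-HIT | VC [4]
  [8] addr=0x17 blk=5 s=1: L1-HIT | VC [4]
  [9] addr=0x35 blk=13 s=1: MISS | VC [4, 5]
  [10] addr=0x22 blk=8 s=0: L1-HIT | VC [4, 5]
  [11] addr=0x13 blk=4 s=0: VC-HIT | VC [8, 5]
  [12] addr=0x21 blk=8 s=0: VC-HIT | VC [4, 5]
  [13] addr=0x11 blk=4 s=0: VC-HIT | VC [8, 5]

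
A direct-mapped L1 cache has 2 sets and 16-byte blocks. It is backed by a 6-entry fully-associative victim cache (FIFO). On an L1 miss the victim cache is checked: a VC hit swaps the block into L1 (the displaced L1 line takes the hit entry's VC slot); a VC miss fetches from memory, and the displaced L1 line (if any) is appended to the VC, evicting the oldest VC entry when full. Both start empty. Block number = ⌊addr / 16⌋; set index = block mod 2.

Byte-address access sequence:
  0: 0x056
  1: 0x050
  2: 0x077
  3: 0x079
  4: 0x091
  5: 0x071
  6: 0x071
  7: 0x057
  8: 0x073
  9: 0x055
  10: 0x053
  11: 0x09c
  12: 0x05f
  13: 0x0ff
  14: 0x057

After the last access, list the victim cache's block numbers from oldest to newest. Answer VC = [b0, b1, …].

  [0] addr=0x56 blk=5 s=1: MISS | VC []
  [1] addr=0x50 blk=5 s=1: L1-HIT | VC []
  [2] addr=0x77 blk=7 s=1: MISS | VC [5]
  [3] addr=0x79 blk=7 s=1: L1-HIT | VC [5]
  [4] addr=0x91 blk=9 s=1: MISS | VC [5, 7]
  [5] addr=0x71 blk=7 s=1: VC-HIT | VC [5, 9]
  [6] addr=0x71 blk=7 s=1: L1-HIT | VC [5, 9]
  [7] addr=0x57 blk=5 s=1: VC-HIT | VC [7, 9]
  [8] addr=0x73 blk=7 s=1: VC-HIT | VC [5, 9]
  [9] addr=0x55 blk=5 s=1: VC-HIT | VC [7, 9]
  [10] addr=0x53 blk=5 s=1: L1-HIT | VC [7, 9]
  [11] addr=0x9c blk=9 s=1: VC-HIT | VC [7, 5]
  [12] addr=0x5f blk=5 s=1: VC-HIT | VC [7, 9]
  [13] addr=0xff blk=15 s=1: MISS | VC [7, 9, 5]
  [14] addr=0x57 blk=5 s=1: VC-HIT | VC [7, 9, 15]

VC = [7, 9, 15]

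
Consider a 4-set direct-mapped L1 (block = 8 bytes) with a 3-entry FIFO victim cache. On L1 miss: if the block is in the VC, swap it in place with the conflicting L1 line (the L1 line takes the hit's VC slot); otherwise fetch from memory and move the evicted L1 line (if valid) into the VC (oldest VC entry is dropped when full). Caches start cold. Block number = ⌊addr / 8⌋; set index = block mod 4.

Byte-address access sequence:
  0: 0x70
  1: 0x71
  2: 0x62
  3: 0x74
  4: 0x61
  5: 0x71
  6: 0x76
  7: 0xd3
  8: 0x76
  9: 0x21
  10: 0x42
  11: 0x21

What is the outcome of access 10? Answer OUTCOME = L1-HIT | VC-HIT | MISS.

OUTCOME = MISS

0: 0x70 (blk 14, set 2) → MISS  vc=[]
1: 0x71 (blk 14, set 2) → L1-HIT  vc=[]
2: 0x62 (blk 12, set 0) → MISS  vc=[]
3: 0x74 (blk 14, set 2) → L1-HIT  vc=[]
4: 0x61 (blk 12, set 0) → L1-HIT  vc=[]
5: 0x71 (blk 14, set 2) → L1-HIT  vc=[]
6: 0x76 (blk 14, set 2) → L1-HIT  vc=[]
7: 0xd3 (blk 26, set 2) → MISS  vc=[14]
8: 0x76 (blk 14, set 2) → VC-HIT  vc=[26]
9: 0x21 (blk 4, set 0) → MISS  vc=[26, 12]
10: 0x42 (blk 8, set 0) → MISS  vc=[26, 12, 4]
11: 0x21 (blk 4, set 0) → VC-HIT  vc=[26, 12, 8]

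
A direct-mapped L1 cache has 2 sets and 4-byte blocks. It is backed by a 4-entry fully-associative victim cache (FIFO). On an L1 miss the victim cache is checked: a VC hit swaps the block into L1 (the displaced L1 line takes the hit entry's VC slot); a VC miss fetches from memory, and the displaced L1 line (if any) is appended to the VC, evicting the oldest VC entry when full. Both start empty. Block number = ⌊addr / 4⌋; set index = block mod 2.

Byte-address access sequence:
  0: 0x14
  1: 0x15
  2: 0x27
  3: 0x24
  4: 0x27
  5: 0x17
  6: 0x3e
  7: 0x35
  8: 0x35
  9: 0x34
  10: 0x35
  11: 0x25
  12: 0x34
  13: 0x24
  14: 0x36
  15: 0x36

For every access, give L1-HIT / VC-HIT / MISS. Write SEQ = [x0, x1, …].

SEQ = [MISS, L1-HIT, MISS, L1-HIT, L1-HIT, VC-HIT, MISS, MISS, L1-HIT, L1-HIT, L1-HIT, VC-HIT, VC-HIT, VC-HIT, VC-HIT, L1-HIT]

0: 0x14 (blk 5, set 1) → MISS  vc=[]
1: 0x15 (blk 5, set 1) → L1-HIT  vc=[]
2: 0x27 (blk 9, set 1) → MISS  vc=[5]
3: 0x24 (blk 9, set 1) → L1-HIT  vc=[5]
4: 0x27 (blk 9, set 1) → L1-HIT  vc=[5]
5: 0x17 (blk 5, set 1) → VC-HIT  vc=[9]
6: 0x3e (blk 15, set 1) → MISS  vc=[9, 5]
7: 0x35 (blk 13, set 1) → MISS  vc=[9, 5, 15]
8: 0x35 (blk 13, set 1) → L1-HIT  vc=[9, 5, 15]
9: 0x34 (blk 13, set 1) → L1-HIT  vc=[9, 5, 15]
10: 0x35 (blk 13, set 1) → L1-HIT  vc=[9, 5, 15]
11: 0x25 (blk 9, set 1) → VC-HIT  vc=[13, 5, 15]
12: 0x34 (blk 13, set 1) → VC-HIT  vc=[9, 5, 15]
13: 0x24 (blk 9, set 1) → VC-HIT  vc=[13, 5, 15]
14: 0x36 (blk 13, set 1) → VC-HIT  vc=[9, 5, 15]
15: 0x36 (blk 13, set 1) → L1-HIT  vc=[9, 5, 15]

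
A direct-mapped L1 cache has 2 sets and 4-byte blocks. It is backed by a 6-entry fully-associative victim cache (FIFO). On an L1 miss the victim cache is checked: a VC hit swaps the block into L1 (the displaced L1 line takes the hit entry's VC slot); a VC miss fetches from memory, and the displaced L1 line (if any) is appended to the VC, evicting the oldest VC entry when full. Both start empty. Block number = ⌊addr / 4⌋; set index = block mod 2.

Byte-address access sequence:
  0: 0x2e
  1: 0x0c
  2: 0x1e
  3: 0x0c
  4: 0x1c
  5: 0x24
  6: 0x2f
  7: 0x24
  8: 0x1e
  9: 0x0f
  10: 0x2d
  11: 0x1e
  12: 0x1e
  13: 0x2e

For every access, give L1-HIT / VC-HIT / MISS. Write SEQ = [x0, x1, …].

0: 0x2e (blk 11, set 1) → MISS  vc=[]
1: 0xc (blk 3, set 1) → MISS  vc=[11]
2: 0x1e (blk 7, set 1) → MISS  vc=[11, 3]
3: 0xc (blk 3, set 1) → VC-HIT  vc=[11, 7]
4: 0x1c (blk 7, set 1) → VC-HIT  vc=[11, 3]
5: 0x24 (blk 9, set 1) → MISS  vc=[11, 3, 7]
6: 0x2f (blk 11, set 1) → VC-HIT  vc=[9, 3, 7]
7: 0x24 (blk 9, set 1) → VC-HIT  vc=[11, 3, 7]
8: 0x1e (blk 7, set 1) → VC-HIT  vc=[11, 3, 9]
9: 0xf (blk 3, set 1) → VC-HIT  vc=[11, 7, 9]
10: 0x2d (blk 11, set 1) → VC-HIT  vc=[3, 7, 9]
11: 0x1e (blk 7, set 1) → VC-HIT  vc=[3, 11, 9]
12: 0x1e (blk 7, set 1) → L1-HIT  vc=[3, 11, 9]
13: 0x2e (blk 11, set 1) → VC-HIT  vc=[3, 7, 9]

SEQ = [MISS, MISS, MISS, VC-HIT, VC-HIT, MISS, VC-HIT, VC-HIT, VC-HIT, VC-HIT, VC-HIT, VC-HIT, L1-HIT, VC-HIT]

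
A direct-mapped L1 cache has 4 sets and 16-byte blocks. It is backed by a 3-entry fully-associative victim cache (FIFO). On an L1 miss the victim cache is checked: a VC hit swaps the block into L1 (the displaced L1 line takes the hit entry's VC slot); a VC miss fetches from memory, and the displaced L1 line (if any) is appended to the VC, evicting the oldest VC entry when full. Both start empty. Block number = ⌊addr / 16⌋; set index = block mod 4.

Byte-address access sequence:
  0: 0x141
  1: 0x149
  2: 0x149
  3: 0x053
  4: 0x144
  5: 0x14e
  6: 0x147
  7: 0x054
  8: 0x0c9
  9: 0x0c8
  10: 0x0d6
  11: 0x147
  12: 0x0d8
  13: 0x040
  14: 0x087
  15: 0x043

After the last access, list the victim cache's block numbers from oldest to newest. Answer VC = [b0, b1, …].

VC = [5, 20, 8]

#0 0x141→b20/s0 MISS; vc=[]
#1 0x149→b20/s0 L1-HIT; vc=[]
#2 0x149→b20/s0 L1-HIT; vc=[]
#3 0x53→b5/s1 MISS; vc=[]
#4 0x144→b20/s0 L1-HIT; vc=[]
#5 0x14e→b20/s0 L1-HIT; vc=[]
#6 0x147→b20/s0 L1-HIT; vc=[]
#7 0x54→b5/s1 L1-HIT; vc=[]
#8 0xc9→b12/s0 MISS; vc=[20]
#9 0xc8→b12/s0 L1-HIT; vc=[20]
#10 0xd6→b13/s1 MISS; vc=[20,5]
#11 0x147→b20/s0 VC-HIT; vc=[12,5]
#12 0xd8→b13/s1 L1-HIT; vc=[12,5]
#13 0x40→b4/s0 MISS; vc=[12,5,20]
#14 0x87→b8/s0 MISS; vc=[5,20,4]
#15 0x43→b4/s0 VC-HIT; vc=[5,20,8]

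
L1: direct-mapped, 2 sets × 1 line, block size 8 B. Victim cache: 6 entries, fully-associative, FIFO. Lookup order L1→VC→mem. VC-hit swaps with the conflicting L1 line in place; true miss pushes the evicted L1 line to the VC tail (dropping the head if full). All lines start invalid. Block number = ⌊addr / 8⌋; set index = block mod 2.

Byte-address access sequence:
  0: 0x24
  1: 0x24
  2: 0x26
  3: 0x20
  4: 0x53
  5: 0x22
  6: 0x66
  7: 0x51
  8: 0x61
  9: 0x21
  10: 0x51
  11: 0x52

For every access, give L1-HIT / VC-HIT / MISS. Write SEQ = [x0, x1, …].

0: 0x24 (blk 4, set 0) → MISS  vc=[]
1: 0x24 (blk 4, set 0) → L1-HIT  vc=[]
2: 0x26 (blk 4, set 0) → L1-HIT  vc=[]
3: 0x20 (blk 4, set 0) → L1-HIT  vc=[]
4: 0x53 (blk 10, set 0) → MISS  vc=[4]
5: 0x22 (blk 4, set 0) → VC-HIT  vc=[10]
6: 0x66 (blk 12, set 0) → MISS  vc=[10, 4]
7: 0x51 (blk 10, set 0) → VC-HIT  vc=[12, 4]
8: 0x61 (blk 12, set 0) → VC-HIT  vc=[10, 4]
9: 0x21 (blk 4, set 0) → VC-HIT  vc=[10, 12]
10: 0x51 (blk 10, set 0) → VC-HIT  vc=[4, 12]
11: 0x52 (blk 10, set 0) → L1-HIT  vc=[4, 12]

SEQ = [MISS, L1-HIT, L1-HIT, L1-HIT, MISS, VC-HIT, MISS, VC-HIT, VC-HIT, VC-HIT, VC-HIT, L1-HIT]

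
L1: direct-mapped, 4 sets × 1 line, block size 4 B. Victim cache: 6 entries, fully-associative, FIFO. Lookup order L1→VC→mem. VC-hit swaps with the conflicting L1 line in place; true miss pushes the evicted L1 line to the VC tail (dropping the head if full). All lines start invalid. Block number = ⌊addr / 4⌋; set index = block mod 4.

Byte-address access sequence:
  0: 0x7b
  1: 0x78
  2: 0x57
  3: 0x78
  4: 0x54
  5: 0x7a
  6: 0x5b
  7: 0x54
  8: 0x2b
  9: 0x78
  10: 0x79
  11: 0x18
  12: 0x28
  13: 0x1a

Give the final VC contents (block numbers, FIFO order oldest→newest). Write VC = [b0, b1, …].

VC = [10, 22, 30]

0: 0x7b (blk 30, set 2) → MISS  vc=[]
1: 0x78 (blk 30, set 2) → L1-HIT  vc=[]
2: 0x57 (blk 21, set 1) → MISS  vc=[]
3: 0x78 (blk 30, set 2) → L1-HIT  vc=[]
4: 0x54 (blk 21, set 1) → L1-HIT  vc=[]
5: 0x7a (blk 30, set 2) → L1-HIT  vc=[]
6: 0x5b (blk 22, set 2) → MISS  vc=[30]
7: 0x54 (blk 21, set 1) → L1-HIT  vc=[30]
8: 0x2b (blk 10, set 2) → MISS  vc=[30, 22]
9: 0x78 (blk 30, set 2) → VC-HIT  vc=[10, 22]
10: 0x79 (blk 30, set 2) → L1-HIT  vc=[10, 22]
11: 0x18 (blk 6, set 2) → MISS  vc=[10, 22, 30]
12: 0x28 (blk 10, set 2) → VC-HIT  vc=[6, 22, 30]
13: 0x1a (blk 6, set 2) → VC-HIT  vc=[10, 22, 30]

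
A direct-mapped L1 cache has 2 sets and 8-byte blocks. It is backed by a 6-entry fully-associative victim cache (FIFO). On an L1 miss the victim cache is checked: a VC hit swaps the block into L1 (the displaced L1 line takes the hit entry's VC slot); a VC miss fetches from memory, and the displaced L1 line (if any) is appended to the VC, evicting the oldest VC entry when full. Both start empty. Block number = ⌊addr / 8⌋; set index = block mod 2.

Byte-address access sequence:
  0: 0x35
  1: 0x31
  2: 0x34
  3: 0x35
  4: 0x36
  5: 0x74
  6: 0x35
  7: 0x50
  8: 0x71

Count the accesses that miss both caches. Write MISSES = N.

MISSES = 3

#0 0x35→b6/s0 MISS; vc=[]
#1 0x31→b6/s0 L1-HIT; vc=[]
#2 0x34→b6/s0 L1-HIT; vc=[]
#3 0x35→b6/s0 L1-HIT; vc=[]
#4 0x36→b6/s0 L1-HIT; vc=[]
#5 0x74→b14/s0 MISS; vc=[6]
#6 0x35→b6/s0 VC-HIT; vc=[14]
#7 0x50→b10/s0 MISS; vc=[14,6]
#8 0x71→b14/s0 VC-HIT; vc=[10,6]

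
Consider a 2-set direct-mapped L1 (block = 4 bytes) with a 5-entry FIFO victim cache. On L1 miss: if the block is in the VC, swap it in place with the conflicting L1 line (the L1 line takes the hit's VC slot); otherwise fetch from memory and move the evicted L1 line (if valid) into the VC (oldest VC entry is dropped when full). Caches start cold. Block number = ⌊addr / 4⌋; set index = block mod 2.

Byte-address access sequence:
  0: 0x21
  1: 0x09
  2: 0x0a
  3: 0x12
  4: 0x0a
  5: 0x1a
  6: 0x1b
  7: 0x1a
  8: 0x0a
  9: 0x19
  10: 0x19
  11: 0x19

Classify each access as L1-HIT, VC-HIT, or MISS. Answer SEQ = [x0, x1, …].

0: 0x21 (blk 8, set 0) → MISS  vc=[]
1: 0x9 (blk 2, set 0) → MISS  vc=[8]
2: 0xa (blk 2, set 0) → L1-HIT  vc=[8]
3: 0x12 (blk 4, set 0) → MISS  vc=[8, 2]
4: 0xa (blk 2, set 0) → VC-HIT  vc=[8, 4]
5: 0x1a (blk 6, set 0) → MISS  vc=[8, 4, 2]
6: 0x1b (blk 6, set 0) → L1-HIT  vc=[8, 4, 2]
7: 0x1a (blk 6, set 0) → L1-HIT  vc=[8, 4, 2]
8: 0xa (blk 2, set 0) → VC-HIT  vc=[8, 4, 6]
9: 0x19 (blk 6, set 0) → VC-HIT  vc=[8, 4, 2]
10: 0x19 (blk 6, set 0) → L1-HIT  vc=[8, 4, 2]
11: 0x19 (blk 6, set 0) → L1-HIT  vc=[8, 4, 2]

SEQ = [MISS, MISS, L1-HIT, MISS, VC-HIT, MISS, L1-HIT, L1-HIT, VC-HIT, VC-HIT, L1-HIT, L1-HIT]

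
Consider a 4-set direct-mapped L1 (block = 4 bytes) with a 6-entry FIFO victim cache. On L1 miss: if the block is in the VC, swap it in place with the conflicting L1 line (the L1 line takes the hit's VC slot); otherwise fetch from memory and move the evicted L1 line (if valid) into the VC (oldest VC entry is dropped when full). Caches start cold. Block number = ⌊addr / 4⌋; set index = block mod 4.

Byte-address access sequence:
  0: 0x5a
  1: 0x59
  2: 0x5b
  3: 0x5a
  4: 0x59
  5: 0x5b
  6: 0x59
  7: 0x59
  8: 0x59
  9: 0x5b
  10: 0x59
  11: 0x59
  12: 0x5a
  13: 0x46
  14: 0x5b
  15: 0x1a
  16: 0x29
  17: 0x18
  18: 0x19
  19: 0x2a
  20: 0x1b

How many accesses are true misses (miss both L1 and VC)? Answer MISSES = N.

MISSES = 4

  [0] addr=0x5a blk=22 s=2: MISS | VC []
  [1] addr=0x59 blk=22 s=2: L1-HIT | VC []
  [2] addr=0x5b blk=22 s=2: L1-HIT | VC []
  [3] addr=0x5a blk=22 s=2: L1-HIT | VC []
  [4] addr=0x59 blk=22 s=2: L1-HIT | VC []
  [5] addr=0x5b blk=22 s=2: L1-HIT | VC []
  [6] addr=0x59 blk=22 s=2: L1-HIT | VC []
  [7] addr=0x59 blk=22 s=2: L1-HIT | VC []
  [8] addr=0x59 blk=22 s=2: L1-HIT | VC []
  [9] addr=0x5b blk=22 s=2: L1-HIT | VC []
  [10] addr=0x59 blk=22 s=2: L1-HIT | VC []
  [11] addr=0x59 blk=22 s=2: L1-HIT | VC []
  [12] addr=0x5a blk=22 s=2: L1-HIT | VC []
  [13] addr=0x46 blk=17 s=1: MISS | VC []
  [14] addr=0x5b blk=22 s=2: L1-HIT | VC []
  [15] addr=0x1a blk=6 s=2: MISS | VC [22]
  [16] addr=0x29 blk=10 s=2: MISS | VC [22, 6]
  [17] addr=0x18 blk=6 s=2: VC-HIT | VC [22, 10]
  [18] addr=0x19 blk=6 s=2: L1-HIT | VC [22, 10]
  [19] addr=0x2a blk=10 s=2: VC-HIT | VC [22, 6]
  [20] addr=0x1b blk=6 s=2: VC-HIT | VC [22, 10]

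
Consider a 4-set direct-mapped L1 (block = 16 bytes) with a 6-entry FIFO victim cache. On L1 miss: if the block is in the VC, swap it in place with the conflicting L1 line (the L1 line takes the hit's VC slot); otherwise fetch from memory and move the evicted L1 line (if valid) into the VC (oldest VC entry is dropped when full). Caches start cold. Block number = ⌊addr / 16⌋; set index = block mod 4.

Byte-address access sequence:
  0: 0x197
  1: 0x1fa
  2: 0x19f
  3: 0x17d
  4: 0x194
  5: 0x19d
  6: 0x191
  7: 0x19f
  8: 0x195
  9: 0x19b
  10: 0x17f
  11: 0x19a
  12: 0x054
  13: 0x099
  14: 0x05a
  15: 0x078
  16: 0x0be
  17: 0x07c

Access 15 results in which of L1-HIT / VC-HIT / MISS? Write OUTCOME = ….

OUTCOME = MISS

  [0] addr=0x197 blk=25 s=1: MISS | VC []
  [1] addr=0x1fa blk=31 s=3: MISS | VC []
  [2] addr=0x19f blk=25 s=1: L1-HIT | VC []
  [3] addr=0x17d blk=23 s=3: MISS | VC [31]
  [4] addr=0x194 blk=25 s=1: L1-HIT | VC [31]
  [5] addr=0x19d blk=25 s=1: L1-HIT | VC [31]
  [6] addr=0x191 blk=25 s=1: L1-HIT | VC [31]
  [7] addr=0x19f blk=25 s=1: L1-HIT | VC [31]
  [8] addr=0x195 blk=25 s=1: L1-HIT | VC [31]
  [9] addr=0x19b blk=25 s=1: L1-HIT | VC [31]
  [10] addr=0x17f blk=23 s=3: L1-HIT | VC [31]
  [11] addr=0x19a blk=25 s=1: L1-HIT | VC [31]
  [12] addr=0x54 blk=5 s=1: MISS | VC [31, 25]
  [13] addr=0x99 blk=9 s=1: MISS | VC [31, 25, 5]
  [14] addr=0x5a blk=5 s=1: VC-HIT | VC [31, 25, 9]
  [15] addr=0x78 blk=7 s=3: MISS | VC [31, 25, 9, 23]
  [16] addr=0xbe blk=11 s=3: MISS | VC [31, 25, 9, 23, 7]
  [17] addr=0x7c blk=7 s=3: VC-HIT | VC [31, 25, 9, 23, 11]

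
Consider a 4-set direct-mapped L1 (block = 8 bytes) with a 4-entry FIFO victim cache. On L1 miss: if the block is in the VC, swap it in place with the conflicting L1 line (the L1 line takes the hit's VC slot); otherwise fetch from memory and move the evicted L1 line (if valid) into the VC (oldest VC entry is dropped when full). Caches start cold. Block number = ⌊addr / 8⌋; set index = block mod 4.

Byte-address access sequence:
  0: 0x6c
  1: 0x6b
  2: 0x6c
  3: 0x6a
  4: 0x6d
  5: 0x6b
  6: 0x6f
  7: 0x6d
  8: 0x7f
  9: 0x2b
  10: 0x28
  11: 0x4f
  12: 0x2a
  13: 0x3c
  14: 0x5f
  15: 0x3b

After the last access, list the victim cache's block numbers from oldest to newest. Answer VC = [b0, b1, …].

VC = [13, 9, 15, 11]

#0 0x6c→b13/s1 MISS; vc=[]
#1 0x6b→b13/s1 L1-HIT; vc=[]
#2 0x6c→b13/s1 L1-HIT; vc=[]
#3 0x6a→b13/s1 L1-HIT; vc=[]
#4 0x6d→b13/s1 L1-HIT; vc=[]
#5 0x6b→b13/s1 L1-HIT; vc=[]
#6 0x6f→b13/s1 L1-HIT; vc=[]
#7 0x6d→b13/s1 L1-HIT; vc=[]
#8 0x7f→b15/s3 MISS; vc=[]
#9 0x2b→b5/s1 MISS; vc=[13]
#10 0x28→b5/s1 L1-HIT; vc=[13]
#11 0x4f→b9/s1 MISS; vc=[13,5]
#12 0x2a→b5/s1 VC-HIT; vc=[13,9]
#13 0x3c→b7/s3 MISS; vc=[13,9,15]
#14 0x5f→b11/s3 MISS; vc=[13,9,15,7]
#15 0x3b→b7/s3 VC-HIT; vc=[13,9,15,11]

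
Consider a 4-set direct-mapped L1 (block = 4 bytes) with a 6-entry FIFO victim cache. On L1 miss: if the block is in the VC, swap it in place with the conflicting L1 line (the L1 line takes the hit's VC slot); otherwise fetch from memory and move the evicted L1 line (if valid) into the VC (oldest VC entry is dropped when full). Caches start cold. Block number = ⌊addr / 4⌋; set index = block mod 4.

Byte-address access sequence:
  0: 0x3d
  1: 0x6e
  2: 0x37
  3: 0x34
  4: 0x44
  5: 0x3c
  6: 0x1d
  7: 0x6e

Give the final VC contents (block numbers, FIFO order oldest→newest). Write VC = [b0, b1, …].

VC = [7, 13, 15]

  [0] addr=0x3d blk=15 s=3: MISS | VC []
  [1] addr=0x6e blk=27 s=3: MISS | VC [15]
  [2] addr=0x37 blk=13 s=1: MISS | VC [15]
  [3] addr=0x34 blk=13 s=1: L1-HIT | VC [15]
  [4] addr=0x44 blk=17 s=1: MISS | VC [15, 13]
  [5] addr=0x3c blk=15 s=3: VC-HIT | VC [27, 13]
  [6] addr=0x1d blk=7 s=3: MISS | VC [27, 13, 15]
  [7] addr=0x6e blk=27 s=3: VC-HIT | VC [7, 13, 15]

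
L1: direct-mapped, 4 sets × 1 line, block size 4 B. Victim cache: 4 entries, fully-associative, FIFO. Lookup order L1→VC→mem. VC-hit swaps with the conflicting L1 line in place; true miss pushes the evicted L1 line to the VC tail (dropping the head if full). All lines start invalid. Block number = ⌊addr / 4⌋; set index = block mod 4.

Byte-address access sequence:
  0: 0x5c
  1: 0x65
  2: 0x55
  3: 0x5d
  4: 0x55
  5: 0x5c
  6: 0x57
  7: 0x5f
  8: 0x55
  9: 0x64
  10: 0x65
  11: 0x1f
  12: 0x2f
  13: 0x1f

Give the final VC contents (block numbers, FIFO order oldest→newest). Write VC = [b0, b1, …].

#0 0x5c→b23/s3 MISS; vc=[]
#1 0x65→b25/s1 MISS; vc=[]
#2 0x55→b21/s1 MISS; vc=[25]
#3 0x5d→b23/s3 L1-HIT; vc=[25]
#4 0x55→b21/s1 L1-HIT; vc=[25]
#5 0x5c→b23/s3 L1-HIT; vc=[25]
#6 0x57→b21/s1 L1-HIT; vc=[25]
#7 0x5f→b23/s3 L1-HIT; vc=[25]
#8 0x55→b21/s1 L1-HIT; vc=[25]
#9 0x64→b25/s1 VC-HIT; vc=[21]
#10 0x65→b25/s1 L1-HIT; vc=[21]
#11 0x1f→b7/s3 MISS; vc=[21,23]
#12 0x2f→b11/s3 MISS; vc=[21,23,7]
#13 0x1f→b7/s3 VC-HIT; vc=[21,23,11]

VC = [21, 23, 11]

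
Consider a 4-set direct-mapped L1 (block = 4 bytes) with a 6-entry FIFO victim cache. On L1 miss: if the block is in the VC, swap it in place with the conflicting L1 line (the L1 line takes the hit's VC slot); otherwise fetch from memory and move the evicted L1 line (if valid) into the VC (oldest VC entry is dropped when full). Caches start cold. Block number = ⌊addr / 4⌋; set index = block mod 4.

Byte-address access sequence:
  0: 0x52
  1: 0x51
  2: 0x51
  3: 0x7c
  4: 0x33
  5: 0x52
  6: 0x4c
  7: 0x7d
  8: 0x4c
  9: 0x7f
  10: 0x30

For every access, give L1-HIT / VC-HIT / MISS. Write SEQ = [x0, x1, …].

SEQ = [MISS, L1-HIT, L1-HIT, MISS, MISS, VC-HIT, MISS, VC-HIT, VC-HIT, VC-HIT, VC-HIT]

#0 0x52→b20/s0 MISS; vc=[]
#1 0x51→b20/s0 L1-HIT; vc=[]
#2 0x51→b20/s0 L1-HIT; vc=[]
#3 0x7c→b31/s3 MISS; vc=[]
#4 0x33→b12/s0 MISS; vc=[20]
#5 0x52→b20/s0 VC-HIT; vc=[12]
#6 0x4c→b19/s3 MISS; vc=[12,31]
#7 0x7d→b31/s3 VC-HIT; vc=[12,19]
#8 0x4c→b19/s3 VC-HIT; vc=[12,31]
#9 0x7f→b31/s3 VC-HIT; vc=[12,19]
#10 0x30→b12/s0 VC-HIT; vc=[20,19]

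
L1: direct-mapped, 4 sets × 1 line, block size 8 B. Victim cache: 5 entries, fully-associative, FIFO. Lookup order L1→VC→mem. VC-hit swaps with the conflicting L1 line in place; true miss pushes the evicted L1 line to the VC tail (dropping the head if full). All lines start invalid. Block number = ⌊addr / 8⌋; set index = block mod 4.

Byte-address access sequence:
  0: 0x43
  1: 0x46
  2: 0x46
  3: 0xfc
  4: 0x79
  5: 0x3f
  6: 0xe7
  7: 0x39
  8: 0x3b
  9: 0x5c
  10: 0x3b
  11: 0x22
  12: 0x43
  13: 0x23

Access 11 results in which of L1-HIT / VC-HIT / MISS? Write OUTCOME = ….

#0 0x43→b8/s0 MISS; vc=[]
#1 0x46→b8/s0 L1-HIT; vc=[]
#2 0x46→b8/s0 L1-HIT; vc=[]
#3 0xfc→b31/s3 MISS; vc=[]
#4 0x79→b15/s3 MISS; vc=[31]
#5 0x3f→b7/s3 MISS; vc=[31,15]
#6 0xe7→b28/s0 MISS; vc=[31,15,8]
#7 0x39→b7/s3 L1-HIT; vc=[31,15,8]
#8 0x3b→b7/s3 L1-HIT; vc=[31,15,8]
#9 0x5c→b11/s3 MISS; vc=[31,15,8,7]
#10 0x3b→b7/s3 VC-HIT; vc=[31,15,8,11]
#11 0x22→b4/s0 MISS; vc=[31,15,8,11,28]
#12 0x43→b8/s0 VC-HIT; vc=[31,15,4,11,28]
#13 0x23→b4/s0 VC-HIT; vc=[31,15,8,11,28]

OUTCOME = MISS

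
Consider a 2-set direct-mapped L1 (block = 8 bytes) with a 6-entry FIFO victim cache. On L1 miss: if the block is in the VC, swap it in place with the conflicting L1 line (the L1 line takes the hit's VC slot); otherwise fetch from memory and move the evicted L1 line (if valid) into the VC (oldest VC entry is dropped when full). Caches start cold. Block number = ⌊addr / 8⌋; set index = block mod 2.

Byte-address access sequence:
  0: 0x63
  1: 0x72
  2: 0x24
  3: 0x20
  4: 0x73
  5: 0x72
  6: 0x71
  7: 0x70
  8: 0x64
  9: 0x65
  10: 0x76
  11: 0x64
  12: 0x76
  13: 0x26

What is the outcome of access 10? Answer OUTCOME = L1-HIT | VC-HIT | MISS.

OUTCOME = VC-HIT

0: 0x63 (blk 12, set 0) → MISS  vc=[]
1: 0x72 (blk 14, set 0) → MISS  vc=[12]
2: 0x24 (blk 4, set 0) → MISS  vc=[12, 14]
3: 0x20 (blk 4, set 0) → L1-HIT  vc=[12, 14]
4: 0x73 (blk 14, set 0) → VC-HIT  vc=[12, 4]
5: 0x72 (blk 14, set 0) → L1-HIT  vc=[12, 4]
6: 0x71 (blk 14, set 0) → L1-HIT  vc=[12, 4]
7: 0x70 (blk 14, set 0) → L1-HIT  vc=[12, 4]
8: 0x64 (blk 12, set 0) → VC-HIT  vc=[14, 4]
9: 0x65 (blk 12, set 0) → L1-HIT  vc=[14, 4]
10: 0x76 (blk 14, set 0) → VC-HIT  vc=[12, 4]
11: 0x64 (blk 12, set 0) → VC-HIT  vc=[14, 4]
12: 0x76 (blk 14, set 0) → VC-HIT  vc=[12, 4]
13: 0x26 (blk 4, set 0) → VC-HIT  vc=[12, 14]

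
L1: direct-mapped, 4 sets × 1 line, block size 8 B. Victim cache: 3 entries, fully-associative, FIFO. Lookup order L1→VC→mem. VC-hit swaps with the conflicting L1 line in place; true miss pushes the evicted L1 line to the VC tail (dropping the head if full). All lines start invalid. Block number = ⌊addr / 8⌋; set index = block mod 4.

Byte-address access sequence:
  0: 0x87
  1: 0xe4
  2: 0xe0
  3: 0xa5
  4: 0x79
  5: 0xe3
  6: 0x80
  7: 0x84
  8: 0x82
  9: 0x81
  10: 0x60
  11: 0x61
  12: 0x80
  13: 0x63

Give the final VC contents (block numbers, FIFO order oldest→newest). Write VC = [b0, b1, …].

VC = [28, 20, 16]

0: 0x87 (blk 16, set 0) → MISS  vc=[]
1: 0xe4 (blk 28, set 0) → MISS  vc=[16]
2: 0xe0 (blk 28, set 0) → L1-HIT  vc=[16]
3: 0xa5 (blk 20, set 0) → MISS  vc=[16, 28]
4: 0x79 (blk 15, set 3) → MISS  vc=[16, 28]
5: 0xe3 (blk 28, set 0) → VC-HIT  vc=[16, 20]
6: 0x80 (blk 16, set 0) → VC-HIT  vc=[28, 20]
7: 0x84 (blk 16, set 0) → L1-HIT  vc=[28, 20]
8: 0x82 (blk 16, set 0) → L1-HIT  vc=[28, 20]
9: 0x81 (blk 16, set 0) → L1-HIT  vc=[28, 20]
10: 0x60 (blk 12, set 0) → MISS  vc=[28, 20, 16]
11: 0x61 (blk 12, set 0) → L1-HIT  vc=[28, 20, 16]
12: 0x80 (blk 16, set 0) → VC-HIT  vc=[28, 20, 12]
13: 0x63 (blk 12, set 0) → VC-HIT  vc=[28, 20, 16]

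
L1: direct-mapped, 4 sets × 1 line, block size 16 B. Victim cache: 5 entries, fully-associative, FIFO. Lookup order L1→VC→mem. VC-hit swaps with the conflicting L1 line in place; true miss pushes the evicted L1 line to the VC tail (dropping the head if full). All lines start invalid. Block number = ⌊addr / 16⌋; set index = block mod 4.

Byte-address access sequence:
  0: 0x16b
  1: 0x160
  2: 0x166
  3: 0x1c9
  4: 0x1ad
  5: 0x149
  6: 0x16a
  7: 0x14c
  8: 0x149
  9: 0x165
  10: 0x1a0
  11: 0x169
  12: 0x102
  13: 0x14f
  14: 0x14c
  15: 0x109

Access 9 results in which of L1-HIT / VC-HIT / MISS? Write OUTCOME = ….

0: 0x16b (blk 22, set 2) → MISS  vc=[]
1: 0x160 (blk 22, set 2) → L1-HIT  vc=[]
2: 0x166 (blk 22, set 2) → L1-HIT  vc=[]
3: 0x1c9 (blk 28, set 0) → MISS  vc=[]
4: 0x1ad (blk 26, set 2) → MISS  vc=[22]
5: 0x149 (blk 20, set 0) → MISS  vc=[22, 28]
6: 0x16a (blk 22, set 2) → VC-HIT  vc=[26, 28]
7: 0x14c (blk 20, set 0) → L1-HIT  vc=[26, 28]
8: 0x149 (blk 20, set 0) → L1-HIT  vc=[26, 28]
9: 0x165 (blk 22, set 2) → L1-HIT  vc=[26, 28]
10: 0x1a0 (blk 26, set 2) → VC-HIT  vc=[22, 28]
11: 0x169 (blk 22, set 2) → VC-HIT  vc=[26, 28]
12: 0x102 (blk 16, set 0) → MISS  vc=[26, 28, 20]
13: 0x14f (blk 20, set 0) → VC-HIT  vc=[26, 28, 16]
14: 0x14c (blk 20, set 0) → L1-HIT  vc=[26, 28, 16]
15: 0x109 (blk 16, set 0) → VC-HIT  vc=[26, 28, 20]

OUTCOME = L1-HIT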